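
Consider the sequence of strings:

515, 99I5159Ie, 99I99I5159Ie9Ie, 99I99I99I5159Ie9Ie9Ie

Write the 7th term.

99I99I99I99I99I99I5159Ie9Ie9Ie9Ie9Ie9Ie

Each term wraps the previous one in 99I on the left and 9Ie on the right.
From 99I99I99I5159Ie9Ie9Ie, 3 further steps: 99I99I99I5159Ie9Ie9Ie → 99I99I99I99I5159Ie9Ie9Ie9Ie → 99I99I99I99I99I5159Ie9Ie9Ie9Ie9Ie → (answer).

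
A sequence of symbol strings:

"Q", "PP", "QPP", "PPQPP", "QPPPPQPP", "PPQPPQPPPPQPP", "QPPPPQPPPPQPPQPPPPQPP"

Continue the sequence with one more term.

From term 3 onward, concatenate the second-to-last term with the last: Q·PP = QPP, PP·QPP = PPQPP, …
Continuing: PPQPPQPPPPQPP · QPPPPQPPPPQPPQPPPPQPP gives term 8.

PPQPPQPPPPQPPQPPPPQPPPPQPPQPPPPQPP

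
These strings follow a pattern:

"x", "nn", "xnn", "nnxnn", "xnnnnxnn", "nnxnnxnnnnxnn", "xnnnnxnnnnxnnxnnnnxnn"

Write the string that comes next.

From term 3 onward, concatenate the second-to-last term with the last: x·nn = xnn, nn·xnn = nnxnn, …
The next term joins nnxnnxnnnnxnn and xnnnnxnnnnxnnxnnnnxnn.

nnxnnxnnnnxnnxnnnnxnnnnxnnxnnnnxnn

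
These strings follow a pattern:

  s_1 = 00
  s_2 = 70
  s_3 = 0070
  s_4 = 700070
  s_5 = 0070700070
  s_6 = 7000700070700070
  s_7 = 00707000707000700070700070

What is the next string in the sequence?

From term 3 onward, concatenate the second-to-last term with the last: 00·70 = 0070, 70·0070 = 700070, …
The next term joins 7000700070700070 and 00707000707000700070700070.

700070007070007000707000707000700070700070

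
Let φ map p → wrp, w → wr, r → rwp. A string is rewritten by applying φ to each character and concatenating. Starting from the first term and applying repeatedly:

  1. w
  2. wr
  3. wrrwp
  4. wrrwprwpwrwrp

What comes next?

Replace each of the 13 characters of wrrwprwpwrwrp in place — wr rwp rwp wr wrp rwp wr wrp wr rwp wr rwp wrp — and concatenate.

wrrwprwpwrwrprwpwrwrpwrrwpwrrwpwrp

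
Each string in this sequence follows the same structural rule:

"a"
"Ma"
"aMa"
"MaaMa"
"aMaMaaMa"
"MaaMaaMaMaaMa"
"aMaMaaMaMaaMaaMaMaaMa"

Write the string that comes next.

MaaMaaMaMaaMaaMaMaaMaMaaMaaMaMaaMa

From term 3 onward, concatenate the second-to-last term with the last: a·Ma = aMa, Ma·aMa = MaaMa, …
Continuing: MaaMaaMaMaaMa · aMaMaaMaMaaMaaMaMaaMa gives term 8.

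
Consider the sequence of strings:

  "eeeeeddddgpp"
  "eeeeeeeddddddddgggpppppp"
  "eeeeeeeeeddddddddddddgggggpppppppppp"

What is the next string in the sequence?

eeeeeeeeeeeddddddddddddddddgggggggpppppppppppppp

Each string has the form e^{2n+3} d^{4n} g^{2n-1} p^{4n-2} (n = 1, 2, …).
Setting n = 4 gives 11, 16, 7, 14 characters in each block.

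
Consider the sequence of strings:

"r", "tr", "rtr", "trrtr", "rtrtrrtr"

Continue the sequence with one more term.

From term 3 onward, concatenate the second-to-last term with the last: r·tr = rtr, tr·rtr = trrtr, …
The next term joins trrtr and rtrtrrtr.

trrtrrtrtrrtr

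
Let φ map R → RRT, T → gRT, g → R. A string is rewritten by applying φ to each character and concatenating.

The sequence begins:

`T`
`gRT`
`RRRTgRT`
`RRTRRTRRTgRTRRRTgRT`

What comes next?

φ(RRTRRTRRTgRTRRRTgRT) expands symbol-by-symbol to RRT RRT gRT RRT RRT gRT RRT RRT gRT R RRT gRT RRT RRT RRT gRT R RRT gRT; joining the 19 pieces gives the next term.

RRTRRTgRTRRTRRTgRTRRTRRTgRTRRRTgRTRRTRRTRRTgRTRRRTgRT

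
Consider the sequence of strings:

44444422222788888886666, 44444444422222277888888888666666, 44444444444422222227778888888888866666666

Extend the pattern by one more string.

Term n consists of 3n 4's, followed by n+3 2's, followed by n-1 7's, followed by 2n+3 8's, followed by 2n 6's, where the shown terms are n = 2, 3, 4.
For the next term, n = 5, so the run lengths are 15, 8, 4, 13, 10.

44444444444444422222222777788888888888886666666666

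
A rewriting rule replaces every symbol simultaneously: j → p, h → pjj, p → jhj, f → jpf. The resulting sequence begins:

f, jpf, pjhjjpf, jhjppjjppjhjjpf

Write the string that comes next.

φ(jhjppjjppjhjjpf) expands symbol-by-symbol to p pjj p jhj jhj p p jhj jhj p pjj p p jhj jpf; joining the 15 pieces gives the next term.

ppjjpjhjjhjppjhjjhjppjjppjhjjpf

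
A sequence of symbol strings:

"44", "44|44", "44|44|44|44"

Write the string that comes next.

44|44|44|44|44|44|44|44

Each string is two copies of the previous one joined by '|'.
So the next term is two copies of 44|44|44|44 with '|' between the halves.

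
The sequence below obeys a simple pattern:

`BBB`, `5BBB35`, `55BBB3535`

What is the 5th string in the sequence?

5555BBB35353535

Every step adds 5 to the front and 35 to the end of the previous string.
From 55BBB3535, 2 further steps: 55BBB3535 → 555BBB353535 → (answer).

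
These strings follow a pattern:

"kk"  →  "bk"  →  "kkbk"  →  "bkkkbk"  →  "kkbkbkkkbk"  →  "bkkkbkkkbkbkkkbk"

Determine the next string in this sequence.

kkbkbkkkbkbkkkbkkkbkbkkkbk

Each term (from the third on) is the two preceding terms concatenated in order: term 3 = kk·bk = kkbk.
The next term joins kkbkbkkkbk and bkkkbkkkbkbkkkbk.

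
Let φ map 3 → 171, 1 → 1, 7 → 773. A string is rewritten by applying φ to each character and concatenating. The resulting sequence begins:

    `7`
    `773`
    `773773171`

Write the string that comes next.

77377317177377317117731

Apply φ to 773773171 symbol by symbol: 7→773, 7→773, 3→171, 7→773, 7→773, 3→171, 1→1, 7→773, 1→1; joined: 773 773 171 773 773 171 1 773 1.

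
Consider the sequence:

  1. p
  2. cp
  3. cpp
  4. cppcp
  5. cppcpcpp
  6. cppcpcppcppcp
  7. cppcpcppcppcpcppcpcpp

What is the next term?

This is a Fibonacci-style word recurrence s(k) = s(k−1)·s(k−2): e.g. cp·p = cpp.
Continuing: cppcpcppcppcpcppcpcpp · cppcpcppcppcp gives term 8.

cppcpcppcppcpcppcpcppcppcpcppcppcp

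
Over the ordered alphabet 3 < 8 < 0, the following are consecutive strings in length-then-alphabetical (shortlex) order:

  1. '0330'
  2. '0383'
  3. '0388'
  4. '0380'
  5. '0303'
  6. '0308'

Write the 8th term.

0833

Stepping forward 2 times from 0308: 0308 → 0300, then the target.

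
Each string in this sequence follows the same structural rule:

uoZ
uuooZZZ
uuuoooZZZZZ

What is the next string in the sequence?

uuuuooooZZZZZZZ

Reading off run lengths: u runs 1, 2, 3; o runs 1, 2, 3; Z runs 1, 3, 5 — each is linear in n (n = 1, 2, …).
At n = 4 the blocks have lengths 4, 4, 7.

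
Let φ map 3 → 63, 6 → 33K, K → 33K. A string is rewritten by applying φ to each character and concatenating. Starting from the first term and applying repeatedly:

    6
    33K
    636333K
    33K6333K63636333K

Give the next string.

φ(33K6333K63636333K) expands symbol-by-symbol to 63 63 33K 33K 63 63 63 33K 33K 63 33K 63 33K 63 63 63 33K; joining the 17 pieces gives the next term.

636333K33K63636333K33K6333K6333K63636333K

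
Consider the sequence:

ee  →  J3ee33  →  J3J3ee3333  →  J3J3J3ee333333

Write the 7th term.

J3J3J3J3J3J3ee333333333333

s(k+1) = J3·s(k)·33, so each term gains J3 as a prefix and 33 as a suffix.
From J3J3J3ee333333, 3 further steps: J3J3J3ee333333 → J3J3J3J3ee33333333 → J3J3J3J3J3ee3333333333 → (answer).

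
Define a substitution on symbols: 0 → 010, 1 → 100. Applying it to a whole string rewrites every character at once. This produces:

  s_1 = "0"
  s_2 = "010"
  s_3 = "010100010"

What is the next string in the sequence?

010100010100010010010100010

Expanding 010100010: 0→010, 1→100, 0→010, 1→100, 0→010, 0→010, 0→010, 1→100, 0→010. Concatenated: 010 100 010 100 010 010 010 100 010.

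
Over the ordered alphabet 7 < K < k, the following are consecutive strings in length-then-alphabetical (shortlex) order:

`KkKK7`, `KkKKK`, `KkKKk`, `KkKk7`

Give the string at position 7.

Advancing 3 positions from KkKk7 through KkKk7 → KkKkK → KkKkk reaches term 7.

Kkk77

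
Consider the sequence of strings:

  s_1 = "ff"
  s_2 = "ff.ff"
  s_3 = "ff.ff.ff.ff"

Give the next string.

ff.ff.ff.ff.ff.ff.ff.ff

Each string is two copies of the previous one joined by '.'.
One more doubling of ff.ff.ff.ff gives the answer.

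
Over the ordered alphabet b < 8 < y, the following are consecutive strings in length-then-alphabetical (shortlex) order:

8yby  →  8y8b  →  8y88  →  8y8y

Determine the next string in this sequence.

8yyb

Treat 8y8y as a base-3 numeral over the given alphabet and add one, carrying through any trailing y's.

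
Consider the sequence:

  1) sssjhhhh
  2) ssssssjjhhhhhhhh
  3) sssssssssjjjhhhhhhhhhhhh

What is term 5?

Term n consists of 3n s's, followed by n j's, followed by 4n h's (n = 1, 2, …).
For term 5, n = 5, so the run lengths are 15, 5, 20.

sssssssssssssssjjjjjhhhhhhhhhhhhhhhhhhhh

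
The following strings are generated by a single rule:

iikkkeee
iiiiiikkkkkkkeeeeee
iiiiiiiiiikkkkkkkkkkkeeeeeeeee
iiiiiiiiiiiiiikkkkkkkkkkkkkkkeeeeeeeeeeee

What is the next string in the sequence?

The n-th term is 4n-2 i's then 4n-1 k's then 3n e's (n = 1, 2, …).
At n = 5 the blocks have lengths 18, 19, 15.

iiiiiiiiiiiiiiiiiikkkkkkkkkkkkkkkkkkkeeeeeeeeeeeeeee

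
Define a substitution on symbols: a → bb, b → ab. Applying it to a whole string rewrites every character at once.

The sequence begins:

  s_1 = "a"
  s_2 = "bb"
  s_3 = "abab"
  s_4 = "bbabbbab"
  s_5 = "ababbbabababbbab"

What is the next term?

bbabbbabababbbabbbabbbabababbbab

φ(ababbbabababbbab) expands symbol-by-symbol to bb ab bb ab ab ab bb ab bb ab bb ab ab ab bb ab; joining the 16 pieces gives the next term.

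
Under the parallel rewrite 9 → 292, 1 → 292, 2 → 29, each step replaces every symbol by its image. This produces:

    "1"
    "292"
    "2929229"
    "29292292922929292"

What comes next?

29292292922929292292922929292292922929229

Applying the rule to each of the 17 symbols of 29292292922929292 gives the pieces 29 292 29 292 29 29 292 29 292 29 29 292 29 292 29 292 29, which concatenate to the answer.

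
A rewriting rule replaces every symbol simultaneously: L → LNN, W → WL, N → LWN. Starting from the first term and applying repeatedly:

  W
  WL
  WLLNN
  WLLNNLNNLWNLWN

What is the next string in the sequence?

WLLNNLNNLWNLWNLNNLWNLWNLNNWLLWNLNNWLLWN

φ(WLLNNLNNLWNLWN) expands symbol-by-symbol to WL LNN LNN LWN LWN LNN LWN LWN LNN WL LWN LNN WL LWN; joining the 14 pieces gives the next term.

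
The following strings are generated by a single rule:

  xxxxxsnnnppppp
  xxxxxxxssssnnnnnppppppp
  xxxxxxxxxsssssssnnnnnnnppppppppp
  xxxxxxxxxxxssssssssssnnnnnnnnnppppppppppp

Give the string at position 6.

xxxxxxxxxxxxxxxssssssssssssssssnnnnnnnnnnnnnppppppppppppppp

Each string has the form x^{2n+3} s^{3n-2} n^{2n+1} p^{2n+3} (n = 1, 2, …).
For term 6, n = 6, so the run lengths are 15, 16, 13, 15.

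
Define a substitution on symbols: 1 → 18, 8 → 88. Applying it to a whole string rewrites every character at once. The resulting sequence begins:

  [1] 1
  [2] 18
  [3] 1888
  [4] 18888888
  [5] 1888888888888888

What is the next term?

18888888888888888888888888888888

Applying the rule to each of the 16 symbols of 1888888888888888 gives the pieces 18 88 88 88 88 88 88 88 88 88 88 88 88 88 88 88, which concatenate to the answer.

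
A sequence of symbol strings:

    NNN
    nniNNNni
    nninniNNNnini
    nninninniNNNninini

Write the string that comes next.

nninninninniNNNnininini

Each term wraps the previous one in nni on the left and ni on the right.
So the next term is nni·nninninniNNNninini·ni.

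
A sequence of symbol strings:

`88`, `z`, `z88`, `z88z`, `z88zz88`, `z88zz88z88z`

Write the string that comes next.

z88zz88z88zz88zz88

Each term (from the third on) is the previous term followed by the one before it: term 3 = z·88 = z88.
The next term joins z88zz88z88z and z88zz88.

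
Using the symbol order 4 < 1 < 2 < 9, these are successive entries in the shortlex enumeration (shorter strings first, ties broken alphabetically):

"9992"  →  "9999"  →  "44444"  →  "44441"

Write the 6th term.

44449

Continuing the enumeration 2 steps past 44441: 44441 → 44442 → (answer).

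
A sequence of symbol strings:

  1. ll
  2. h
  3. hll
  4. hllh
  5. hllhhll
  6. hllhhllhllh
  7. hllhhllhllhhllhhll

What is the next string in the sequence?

From term 3 onward, concatenate the last term with the second-to-last: h·ll = hll, hll·h = hllh, …
The next term joins hllhhllhllhhllhhll and hllhhllhllh.

hllhhllhllhhllhhllhllhhllhllh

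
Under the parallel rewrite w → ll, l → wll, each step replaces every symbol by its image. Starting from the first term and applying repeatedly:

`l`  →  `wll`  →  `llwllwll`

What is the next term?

wllwllllwllwllllwllwll

Expanding llwllwll: l→wll, l→wll, w→ll, l→wll, l→wll, w→ll, l→wll, l→wll. Concatenated: wll wll ll wll wll ll wll wll.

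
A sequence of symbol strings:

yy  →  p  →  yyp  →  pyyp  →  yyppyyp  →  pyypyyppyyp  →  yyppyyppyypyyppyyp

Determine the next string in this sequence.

pyypyyppyypyyppyyppyypyyppyyp

This is a Fibonacci-style word recurrence s(k) = s(k−2)·s(k−1): e.g. yy·p = yyp.
Continuing: pyypyyppyyp · yyppyyppyypyyppyyp gives term 8.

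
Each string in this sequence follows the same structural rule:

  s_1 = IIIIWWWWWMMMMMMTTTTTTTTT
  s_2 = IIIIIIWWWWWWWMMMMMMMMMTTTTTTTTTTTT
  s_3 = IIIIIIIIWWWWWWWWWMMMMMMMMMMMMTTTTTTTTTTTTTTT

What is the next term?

The n-th term is 2n I's then 2n+1 W's then 3n M's then 3n+3 T's, where the shown terms are n = 2, 3, 4.
Setting n = 5 gives 10, 11, 15, 18 characters in each block.

IIIIIIIIIIWWWWWWWWWWWMMMMMMMMMMMMMMMTTTTTTTTTTTTTTTTTT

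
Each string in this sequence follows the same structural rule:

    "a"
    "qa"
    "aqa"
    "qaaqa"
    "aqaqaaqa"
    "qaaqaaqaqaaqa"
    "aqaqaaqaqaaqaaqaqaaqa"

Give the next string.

qaaqaaqaqaaqaaqaqaaqaqaaqaaqaqaaqa

This is a Fibonacci-style word recurrence s(k) = s(k−2)·s(k−1): e.g. a·qa = aqa.
Continuing: qaaqaaqaqaaqa · aqaqaaqaqaaqaaqaqaaqa gives term 8.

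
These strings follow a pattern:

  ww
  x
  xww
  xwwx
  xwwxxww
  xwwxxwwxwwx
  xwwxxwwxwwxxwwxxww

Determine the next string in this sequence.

Each term (from the third on) is the previous term followed by the one before it: term 3 = x·ww = xww.
Continuing: xwwxxwwxwwxxwwxxww · xwwxxwwxwwx gives term 8.

xwwxxwwxwwxxwwxxwwxwwxxwwxwwx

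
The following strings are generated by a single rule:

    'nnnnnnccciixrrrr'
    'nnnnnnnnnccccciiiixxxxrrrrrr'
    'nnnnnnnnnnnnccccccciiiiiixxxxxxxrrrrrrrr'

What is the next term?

Reading off run lengths: n runs 6, 9, 12; c runs 3, 5, 7; i runs 2, 4, 6; x runs 1, 4, 7; r runs 4, 6, 8 — each is linear in n (n = 1, 2, …).
Setting n = 4 gives 15, 9, 8, 10, 10 characters in each block.

nnnnnnnnnnnnnnnccccccccciiiiiiiixxxxxxxxxxrrrrrrrrrr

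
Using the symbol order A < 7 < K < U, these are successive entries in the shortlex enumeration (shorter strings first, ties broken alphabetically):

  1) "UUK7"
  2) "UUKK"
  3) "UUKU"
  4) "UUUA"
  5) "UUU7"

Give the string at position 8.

AAAAA

Continuing the enumeration 3 steps past UUU7: UUU7 → UUUK → UUUU → (answer).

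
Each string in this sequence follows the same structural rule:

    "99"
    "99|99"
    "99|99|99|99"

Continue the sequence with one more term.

Every step duplicates the string with '|' between the halves.
One more doubling of 99|99|99|99 gives the answer.

99|99|99|99|99|99|99|99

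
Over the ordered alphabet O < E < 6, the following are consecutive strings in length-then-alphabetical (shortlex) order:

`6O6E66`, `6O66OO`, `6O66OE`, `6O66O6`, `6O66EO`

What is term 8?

Continuing the enumeration 3 steps past 6O66EO: 6O66EO → 6O66EE → 6O66E6 → (answer).

6O666O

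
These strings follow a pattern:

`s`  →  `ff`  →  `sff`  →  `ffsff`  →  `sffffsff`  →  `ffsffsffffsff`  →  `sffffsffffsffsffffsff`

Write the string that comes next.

From term 3 onward, concatenate the second-to-last term with the last: s·ff = sff, ff·sff = ffsff, …
So term 8 is ffsffsffffsff·sffffsffffsffsffffsff.

ffsffsffffsffsffffsffffsffsffffsff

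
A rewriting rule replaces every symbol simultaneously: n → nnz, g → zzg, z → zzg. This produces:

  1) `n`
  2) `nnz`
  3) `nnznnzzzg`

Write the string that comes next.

Expanding nnznnzzzg: n→nnz, n→nnz, z→zzg, n→nnz, n→nnz, z→zzg, z→zzg, z→zzg, g→zzg. Concatenated: nnz nnz zzg nnz nnz zzg zzg zzg zzg.

nnznnzzzgnnznnzzzgzzgzzgzzg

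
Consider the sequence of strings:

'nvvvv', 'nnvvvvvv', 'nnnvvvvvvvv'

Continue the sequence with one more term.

nnnnvvvvvvvvvv

Reading off run lengths: n runs 1, 2, 3; v runs 4, 6, 8 — each is linear in n, where the shown terms are n = 2, 3, 4.
At n = 5 the blocks have lengths 4, 10.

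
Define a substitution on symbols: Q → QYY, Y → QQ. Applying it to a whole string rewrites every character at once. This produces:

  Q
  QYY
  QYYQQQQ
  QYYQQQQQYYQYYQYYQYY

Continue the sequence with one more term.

QYYQQQQQYYQYYQYYQYYQYYQQQQQYYQQQQQYYQQQQQYYQQQQ

Replace each of the 19 characters of QYYQQQQQYYQYYQYYQYY in place — QYY QQ QQ QYY QYY QYY QYY QYY QQ QQ QYY QQ QQ QYY QQ QQ QYY QQ QQ — and concatenate.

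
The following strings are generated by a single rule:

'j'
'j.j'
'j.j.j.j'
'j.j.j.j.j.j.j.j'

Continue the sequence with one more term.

j.j.j.j.j.j.j.j.j.j.j.j.j.j.j.j

s(k+1) = s(k)·.·s(k) — each term doubles the last with '.' between the halves.
One more doubling of j.j.j.j.j.j.j.j gives the answer.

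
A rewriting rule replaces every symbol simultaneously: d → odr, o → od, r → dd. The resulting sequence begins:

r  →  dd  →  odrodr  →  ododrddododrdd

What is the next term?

ododrododrddodrodrododrododrddodrodr

φ(ododrddododrdd) expands symbol-by-symbol to od odr od odr dd odr odr od odr od odr dd odr odr; joining the 14 pieces gives the next term.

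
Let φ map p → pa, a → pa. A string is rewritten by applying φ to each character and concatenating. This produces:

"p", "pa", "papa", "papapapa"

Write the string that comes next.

papapapapapapapa

Expanding papapapa: p→pa, a→pa, p→pa, a→pa, p→pa, a→pa, p→pa, a→pa. Concatenated: pa pa pa pa pa pa pa pa.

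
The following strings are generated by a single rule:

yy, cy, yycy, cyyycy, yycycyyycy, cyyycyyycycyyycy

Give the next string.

From term 3 onward, concatenate the second-to-last term with the last: yy·cy = yycy, cy·yycy = cyyycy, …
The next term joins yycycyyycy and cyyycyyycycyyycy.

yycycyyycycyyycyyycycyyycy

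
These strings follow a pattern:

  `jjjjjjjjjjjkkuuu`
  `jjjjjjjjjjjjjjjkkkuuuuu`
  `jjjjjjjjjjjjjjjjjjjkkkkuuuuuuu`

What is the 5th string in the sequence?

Reading off run lengths: j runs 11, 15, 19; k runs 2, 3, 4; u runs 3, 5, 7 — each is linear in n, where the shown terms are n = 2, 3, 4.
At n = 6 the blocks have lengths 27, 6, 11.

jjjjjjjjjjjjjjjjjjjjjjjjjjjkkkkkkuuuuuuuuuuu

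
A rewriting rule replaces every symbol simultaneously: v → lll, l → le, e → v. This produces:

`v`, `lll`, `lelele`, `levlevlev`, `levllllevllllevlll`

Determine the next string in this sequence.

levllllelelelevllllelelelevllllelele

Applying the rule to each of the 18 symbols of levllllevllllevlll gives the pieces le v lll le le le le v lll le le le le v lll le le le, which concatenate to the answer.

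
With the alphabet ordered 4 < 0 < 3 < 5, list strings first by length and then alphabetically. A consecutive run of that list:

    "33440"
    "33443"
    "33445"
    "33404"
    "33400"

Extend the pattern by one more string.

Treat 33400 as a base-4 numeral over the given alphabet and add one, carrying through any trailing 5's.

33403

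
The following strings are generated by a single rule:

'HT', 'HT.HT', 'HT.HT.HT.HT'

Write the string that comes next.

HT.HT.HT.HT.HT.HT.HT.HT

Each string is two copies of the previous one joined by '.'.
So the next term is two copies of HT.HT.HT.HT with '.' between the halves.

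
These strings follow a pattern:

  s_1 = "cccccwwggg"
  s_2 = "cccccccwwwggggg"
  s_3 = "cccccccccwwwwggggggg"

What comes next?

cccccccccccwwwwwggggggggg

The n-th term is 2n+1 c's then n w's then 2n-1 g's, where the shown terms are n = 2, 3, 4.
At n = 5 the blocks have lengths 11, 5, 9.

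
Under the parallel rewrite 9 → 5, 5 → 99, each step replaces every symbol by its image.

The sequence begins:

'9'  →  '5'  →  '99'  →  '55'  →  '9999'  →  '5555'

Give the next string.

Apply φ to 5555 symbol by symbol: 5→99, 5→99, 5→99, 5→99; joined: 99 99 99 99.

99999999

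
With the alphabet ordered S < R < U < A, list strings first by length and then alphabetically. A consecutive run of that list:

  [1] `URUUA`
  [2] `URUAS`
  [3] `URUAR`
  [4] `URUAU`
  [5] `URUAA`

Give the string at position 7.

Continuing the enumeration 2 steps past URUAA: URUAA → URASS → (answer).

URASR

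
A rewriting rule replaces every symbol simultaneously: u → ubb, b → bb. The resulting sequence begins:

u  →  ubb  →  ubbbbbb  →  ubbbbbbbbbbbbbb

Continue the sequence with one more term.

ubbbbbbbbbbbbbbbbbbbbbbbbbbbbbb

Applying the rule to each of the 15 symbols of ubbbbbbbbbbbbbb gives the pieces ubb bb bb bb bb bb bb bb bb bb bb bb bb bb bb, which concatenate to the answer.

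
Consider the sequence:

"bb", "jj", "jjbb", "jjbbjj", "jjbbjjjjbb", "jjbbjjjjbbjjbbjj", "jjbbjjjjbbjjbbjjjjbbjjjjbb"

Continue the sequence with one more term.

From term 3 onward, concatenate the last term with the second-to-last: jj·bb = jjbb, jjbb·jj = jjbbjj, …
The next term joins jjbbjjjjbbjjbbjjjjbbjjjjbb and jjbbjjjjbbjjbbjj.

jjbbjjjjbbjjbbjjjjbbjjjjbbjjbbjjjjbbjjbbjj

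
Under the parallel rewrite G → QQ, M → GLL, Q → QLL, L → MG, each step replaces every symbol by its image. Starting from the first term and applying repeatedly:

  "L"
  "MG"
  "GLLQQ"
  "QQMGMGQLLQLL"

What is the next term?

Expanding QQMGMGQLLQLL: Q→QLL, Q→QLL, M→GLL, G→QQ, M→GLL, G→QQ, Q→QLL, L→MG, L→MG, Q→QLL, L→MG, L→MG. Concatenated: QLL QLL GLL QQ GLL QQ QLL MG MG QLL MG MG.

QLLQLLGLLQQGLLQQQLLMGMGQLLMGMG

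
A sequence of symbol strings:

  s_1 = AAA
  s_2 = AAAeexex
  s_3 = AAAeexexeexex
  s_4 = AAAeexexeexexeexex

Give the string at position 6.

The strings grow by a fixed suffix eexex each time.
From AAAeexexeexexeexex, 2 further steps: AAAeexexeexexeexex → AAAeexexeexexeexexeexex → (answer).

AAAeexexeexexeexexeexexeexex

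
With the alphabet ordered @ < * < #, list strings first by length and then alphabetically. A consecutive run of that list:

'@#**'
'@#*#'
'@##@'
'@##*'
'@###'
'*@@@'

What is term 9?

Advancing 3 positions from *@@@ through *@@@ → *@@* → *@@# reaches term 9.

*@*@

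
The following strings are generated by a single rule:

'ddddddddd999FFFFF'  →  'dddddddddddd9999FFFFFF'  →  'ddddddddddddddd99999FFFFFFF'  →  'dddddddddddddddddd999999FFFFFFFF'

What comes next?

Reading off run lengths: d runs 9, 12, 15, 18; 9 runs 3, 4, 5, 6; F runs 5, 6, 7, 8 — each is linear in n, where the shown terms are n = 3, 4, 5, 6.
For the next term, n = 7, so the run lengths are 21, 7, 9.

ddddddddddddddddddddd9999999FFFFFFFFF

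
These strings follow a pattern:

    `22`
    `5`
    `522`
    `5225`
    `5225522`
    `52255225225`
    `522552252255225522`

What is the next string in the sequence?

Each term (from the third on) is the previous term followed by the one before it: term 3 = 5·22 = 522.
So term 8 is 522552252255225522·52255225225.

52255225225522552252255225225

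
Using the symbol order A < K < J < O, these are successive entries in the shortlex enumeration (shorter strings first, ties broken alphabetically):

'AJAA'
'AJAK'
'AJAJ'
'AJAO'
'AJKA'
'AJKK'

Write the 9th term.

AJJA

Continuing the enumeration 3 steps past AJKK: AJKK → AJKJ → AJKO → (answer).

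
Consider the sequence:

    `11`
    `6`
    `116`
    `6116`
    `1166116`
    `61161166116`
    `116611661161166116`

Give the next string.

Each term (from the third on) is the two preceding terms concatenated in order: term 3 = 11·6 = 116.
Continuing: 61161166116 · 116611661161166116 gives term 8.

61161166116116611661161166116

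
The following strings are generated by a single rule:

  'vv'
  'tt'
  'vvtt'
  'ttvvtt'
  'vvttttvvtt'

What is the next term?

From term 3 onward, concatenate the second-to-last term with the last: vv·tt = vvtt, tt·vvtt = ttvvtt, …
Continuing: ttvvtt · vvttttvvtt gives term 6.

ttvvttvvttttvvtt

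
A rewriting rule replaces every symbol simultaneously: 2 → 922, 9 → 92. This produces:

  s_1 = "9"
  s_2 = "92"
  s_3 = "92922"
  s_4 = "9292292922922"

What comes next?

φ(9292292922922) expands symbol-by-symbol to 92 922 92 922 922 92 922 92 922 922 92 922 922; joining the 13 pieces gives the next term.

9292292922922929229292292292922922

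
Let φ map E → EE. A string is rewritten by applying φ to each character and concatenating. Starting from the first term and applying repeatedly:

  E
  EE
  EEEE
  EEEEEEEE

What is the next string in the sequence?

Expanding EEEEEEEE: E→EE, E→EE, E→EE, E→EE, E→EE, E→EE, E→EE, E→EE. Concatenated: EE EE EE EE EE EE EE EE.

EEEEEEEEEEEEEEEE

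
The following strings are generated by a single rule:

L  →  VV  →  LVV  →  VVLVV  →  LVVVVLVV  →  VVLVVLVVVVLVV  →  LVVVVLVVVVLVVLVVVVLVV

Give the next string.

From term 3 onward, concatenate the second-to-last term with the last: L·VV = LVV, VV·LVV = VVLVV, …
So term 8 is VVLVVLVVVVLVV·LVVVVLVVVVLVVLVVVVLVV.

VVLVVLVVVVLVVLVVVVLVVVVLVVLVVVVLVV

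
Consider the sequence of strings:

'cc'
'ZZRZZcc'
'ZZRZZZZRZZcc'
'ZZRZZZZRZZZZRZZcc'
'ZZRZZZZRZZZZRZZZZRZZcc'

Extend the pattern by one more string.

The strings grow by a fixed prefix ZZRZZ each time.
So the next term is ZZRZZ·ZZRZZZZRZZZZRZZZZRZZcc.

ZZRZZZZRZZZZRZZZZRZZZZRZZcc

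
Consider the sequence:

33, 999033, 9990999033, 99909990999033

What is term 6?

9990999099909990999033

Every step adds 9990 at the front: s(k+1) = 9990·s(k).
From 99909990999033, 2 further steps: 99909990999033 → 999099909990999033 → (answer).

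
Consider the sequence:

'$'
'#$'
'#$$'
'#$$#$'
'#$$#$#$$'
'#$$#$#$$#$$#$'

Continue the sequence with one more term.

Each term (from the third on) is the previous term followed by the one before it: term 3 = #$·$ = #$$.
Continuing: #$$#$#$$#$$#$ · #$$#$#$$ gives term 7.

#$$#$#$$#$$#$#$$#$#$$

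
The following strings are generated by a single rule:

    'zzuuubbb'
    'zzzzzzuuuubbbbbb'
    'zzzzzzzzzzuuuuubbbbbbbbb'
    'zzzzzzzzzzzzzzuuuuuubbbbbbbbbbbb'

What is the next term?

Term n consists of 4n-2 z's, followed by n+2 u's, followed by 3n b's (n = 1, 2, …).
For the next term, n = 5, so the run lengths are 18, 7, 15.

zzzzzzzzzzzzzzzzzzuuuuuuubbbbbbbbbbbbbbb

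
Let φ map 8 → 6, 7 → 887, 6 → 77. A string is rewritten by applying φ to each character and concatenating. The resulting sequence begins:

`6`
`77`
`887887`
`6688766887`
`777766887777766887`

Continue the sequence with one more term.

Rewriting the 18 symbols of 777766887777766887 one by one yields 887 887 887 887 77 77 6 6 887 887 887 887 887 77 77 6 6 887; concatenated:

887887887887777766887887887887887777766887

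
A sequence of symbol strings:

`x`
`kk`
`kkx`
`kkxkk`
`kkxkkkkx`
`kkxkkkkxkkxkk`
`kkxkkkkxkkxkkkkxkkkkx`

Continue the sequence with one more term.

From term 3 onward, concatenate the last term with the second-to-last: kk·x = kkx, kkx·kk = kkxkk, …
So term 8 is kkxkkkkxkkxkkkkxkkkkx·kkxkkkkxkkxkk.

kkxkkkkxkkxkkkkxkkkkxkkxkkkkxkkxkk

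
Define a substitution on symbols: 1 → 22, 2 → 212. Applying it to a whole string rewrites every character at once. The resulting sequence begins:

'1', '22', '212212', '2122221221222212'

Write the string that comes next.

21222212212212212222122122221221221221222212

Applying the rule to each of the 16 symbols of 2122221221222212 gives the pieces 212 22 212 212 212 212 22 212 212 22 212 212 212 212 22 212, which concatenate to the answer.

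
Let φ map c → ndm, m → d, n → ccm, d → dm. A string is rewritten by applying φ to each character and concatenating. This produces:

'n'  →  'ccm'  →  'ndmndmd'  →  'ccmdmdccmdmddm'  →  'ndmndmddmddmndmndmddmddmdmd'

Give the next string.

Rewriting the 27 symbols of ndmndmddmddmndmndmddmddmdmd one by one yields ccm dm d ccm dm d dm dm d dm dm d ccm dm d ccm dm d dm dm d dm dm d dm d dm; concatenated:

ccmdmdccmdmddmdmddmdmdccmdmdccmdmddmdmddmdmddmddm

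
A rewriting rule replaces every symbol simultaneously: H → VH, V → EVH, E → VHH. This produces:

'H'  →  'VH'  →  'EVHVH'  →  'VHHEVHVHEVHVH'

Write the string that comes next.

Replace each of the 13 characters of VHHEVHVHEVHVH in place — EVH VH VH VHH EVH VH EVH VH VHH EVH VH EVH VH — and concatenate.

EVHVHVHVHHEVHVHEVHVHVHHEVHVHEVHVH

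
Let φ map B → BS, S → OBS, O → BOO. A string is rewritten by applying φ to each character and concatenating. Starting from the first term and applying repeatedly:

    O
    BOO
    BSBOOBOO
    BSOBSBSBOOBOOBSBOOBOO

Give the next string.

BSOBSBOOBSOBSBSOBSBSBOOBOOBSBOOBOOBSOBSBSBOOBOOBSBOOBOO

φ(BSOBSBSBOOBOOBSBOOBOO) expands symbol-by-symbol to BS OBS BOO BS OBS BS OBS BS BOO BOO BS BOO BOO BS OBS BS BOO BOO BS BOO BOO; joining the 21 pieces gives the next term.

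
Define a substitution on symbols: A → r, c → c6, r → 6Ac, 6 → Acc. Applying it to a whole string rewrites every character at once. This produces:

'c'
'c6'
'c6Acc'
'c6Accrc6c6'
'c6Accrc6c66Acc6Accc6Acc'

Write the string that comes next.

Rewriting the 23 symbols of c6Accrc6c66Acc6Accc6Acc one by one yields c6 Acc r c6 c6 6Ac c6 Acc c6 Acc Acc r c6 c6 Acc r c6 c6 c6 Acc r c6 c6; concatenated:

c6Accrc6c66Acc6Accc6AccAccrc6c6Accrc6c6c6Accrc6c6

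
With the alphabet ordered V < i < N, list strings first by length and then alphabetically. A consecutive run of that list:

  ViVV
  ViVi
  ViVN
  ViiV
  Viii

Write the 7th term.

Advancing 2 positions from Viii through Viii → ViiN reaches term 7.

ViNV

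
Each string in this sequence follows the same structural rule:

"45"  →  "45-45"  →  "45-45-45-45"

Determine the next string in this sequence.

Every step duplicates the string with '-' between the halves.
Doubling 45-45-45-45 with '-' between the halves:

45-45-45-45-45-45-45-45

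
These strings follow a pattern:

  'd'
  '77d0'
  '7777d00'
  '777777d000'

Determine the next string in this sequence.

77777777d0000

s(k+1) = 77·s(k)·0, so each term gains 77 as a prefix and 0 as a suffix.
One more step from 777777d000 gives the answer.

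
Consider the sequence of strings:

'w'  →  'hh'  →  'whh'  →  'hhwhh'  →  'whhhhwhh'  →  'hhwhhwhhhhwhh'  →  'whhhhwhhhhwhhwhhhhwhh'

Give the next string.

From term 3 onward, concatenate the second-to-last term with the last: w·hh = whh, hh·whh = hhwhh, …
Continuing: hhwhhwhhhhwhh · whhhhwhhhhwhhwhhhhwhh gives term 8.

hhwhhwhhhhwhhwhhhhwhhhhwhhwhhhhwhh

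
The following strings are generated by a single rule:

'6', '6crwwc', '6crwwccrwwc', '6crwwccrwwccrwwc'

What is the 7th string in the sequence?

6crwwccrwwccrwwccrwwccrwwccrwwc

The strings grow by a fixed suffix crwwc each time.
From 6crwwccrwwccrwwc, 3 further steps: 6crwwccrwwccrwwc → 6crwwccrwwccrwwccrwwc → 6crwwccrwwccrwwccrwwccrwwc → (answer).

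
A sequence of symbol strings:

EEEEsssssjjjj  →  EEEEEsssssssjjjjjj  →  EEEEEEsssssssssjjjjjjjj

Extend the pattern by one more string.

EEEEEEEsssssssssssjjjjjjjjjj

Reading off run lengths: E runs 4, 5, 6; s runs 5, 7, 9; j runs 4, 6, 8 — each is linear in n, where the shown terms are n = 2, 3, 4.
For the next term, n = 5, so the run lengths are 7, 11, 10.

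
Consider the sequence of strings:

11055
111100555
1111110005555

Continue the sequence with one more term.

11111111000055555

The n-th term is 2n 1's then n 0's then n+1 5's (n = 1, 2, …).
Setting n = 4 gives 8, 4, 5 characters in each block.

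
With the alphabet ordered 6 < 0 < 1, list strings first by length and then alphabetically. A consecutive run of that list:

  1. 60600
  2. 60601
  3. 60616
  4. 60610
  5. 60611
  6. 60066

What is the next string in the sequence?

60060

The successor of 60066 increments the rightmost position that isn't already 1 and resets every position after it to 6.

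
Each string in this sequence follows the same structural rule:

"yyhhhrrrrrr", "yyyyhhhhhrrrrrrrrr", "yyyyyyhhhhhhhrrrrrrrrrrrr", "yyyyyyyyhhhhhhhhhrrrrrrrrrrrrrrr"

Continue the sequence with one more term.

yyyyyyyyyyhhhhhhhhhhhrrrrrrrrrrrrrrrrrr

Reading off run lengths: y runs 2, 4, 6, 8; h runs 3, 5, 7, 9; r runs 6, 9, 12, 15 — each is linear in n, where the shown terms are n = 2, 3, 4, 5.
For the next term, n = 6, so the run lengths are 10, 11, 18.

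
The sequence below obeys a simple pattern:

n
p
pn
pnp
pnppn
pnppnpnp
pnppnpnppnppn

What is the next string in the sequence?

pnppnpnppnppnpnppnpnp

Each term (from the third on) is the previous term followed by the one before it: term 3 = p·n = pn.
The next term joins pnppnpnppnppn and pnppnpnp.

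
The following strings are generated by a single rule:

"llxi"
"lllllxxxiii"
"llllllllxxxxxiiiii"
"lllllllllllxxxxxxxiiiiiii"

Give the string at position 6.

Reading off run lengths: l runs 2, 5, 8, 11; x runs 1, 3, 5, 7; i runs 1, 3, 5, 7 — each is linear in n (n = 1, 2, …).
Setting n = 6 gives 17, 11, 11 characters in each block.

lllllllllllllllllxxxxxxxxxxxiiiiiiiiiii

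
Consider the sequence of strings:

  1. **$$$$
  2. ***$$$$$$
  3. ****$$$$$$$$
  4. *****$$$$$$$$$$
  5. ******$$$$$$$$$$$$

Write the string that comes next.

*******$$$$$$$$$$$$$$

Reading off run lengths: * runs 2, 3, 4, 5, 6; $ runs 4, 6, 8, 10, 12 — each is linear in n, where the shown terms are n = 2, 3, 4, 5, 6.
At n = 7 the blocks have lengths 7, 14.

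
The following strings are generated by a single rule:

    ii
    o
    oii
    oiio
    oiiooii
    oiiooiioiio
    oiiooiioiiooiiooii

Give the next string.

oiiooiioiiooiiooiioiiooiioiio

From term 3 onward, concatenate the last term with the second-to-last: o·ii = oii, oii·o = oiio, …
Continuing: oiiooiioiiooiiooii · oiiooiioiio gives term 8.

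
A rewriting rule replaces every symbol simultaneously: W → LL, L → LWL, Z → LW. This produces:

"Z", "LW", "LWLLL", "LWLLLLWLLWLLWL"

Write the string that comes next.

Rewriting the 14 symbols of LWLLLLWLLWLLWL one by one yields LWL LL LWL LWL LWL LWL LL LWL LWL LL LWL LWL LL LWL; concatenated:

LWLLLLWLLWLLWLLWLLLLWLLWLLLLWLLWLLLLWL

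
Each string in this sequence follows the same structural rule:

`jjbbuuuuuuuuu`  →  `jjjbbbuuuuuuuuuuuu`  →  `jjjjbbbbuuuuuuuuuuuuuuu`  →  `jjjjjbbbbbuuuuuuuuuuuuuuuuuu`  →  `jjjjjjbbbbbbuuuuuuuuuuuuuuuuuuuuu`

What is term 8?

Each string has the form j^{n-1} b^{n-1} u^{3n}, where the shown terms are n = 3, 4, 5, 6, 7.
At n = 10 the blocks have lengths 9, 9, 30.

jjjjjjjjjbbbbbbbbbuuuuuuuuuuuuuuuuuuuuuuuuuuuuuu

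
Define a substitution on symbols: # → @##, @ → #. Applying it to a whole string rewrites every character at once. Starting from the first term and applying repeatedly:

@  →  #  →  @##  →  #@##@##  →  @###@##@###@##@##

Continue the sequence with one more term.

#@##@##@###@##@###@##@##@###@##@###@##@##

φ(@###@##@###@##@##) expands symbol-by-symbol to # @## @## @## # @## @## # @## @## @## # @## @## # @## @##; joining the 17 pieces gives the next term.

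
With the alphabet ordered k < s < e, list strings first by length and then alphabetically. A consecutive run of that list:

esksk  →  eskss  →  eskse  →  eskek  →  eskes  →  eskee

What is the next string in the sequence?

esskk

The successor of eskee increments the rightmost position that isn't already e and resets every position after it to k.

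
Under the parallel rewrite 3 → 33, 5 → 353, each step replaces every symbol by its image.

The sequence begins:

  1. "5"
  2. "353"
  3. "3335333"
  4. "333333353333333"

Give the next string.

Applying the rule to each of the 15 symbols of 333333353333333 gives the pieces 33 33 33 33 33 33 33 353 33 33 33 33 33 33 33, which concatenate to the answer.

3333333333333335333333333333333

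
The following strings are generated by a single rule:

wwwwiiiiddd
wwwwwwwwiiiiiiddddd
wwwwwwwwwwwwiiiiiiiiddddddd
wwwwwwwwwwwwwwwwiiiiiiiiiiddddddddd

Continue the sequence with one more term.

wwwwwwwwwwwwwwwwwwwwiiiiiiiiiiiiddddddddddd

Each string has the form w^{4n} i^{2n+2} d^{2n+1} (n = 1, 2, …).
For the next term, n = 5, so the run lengths are 20, 12, 11.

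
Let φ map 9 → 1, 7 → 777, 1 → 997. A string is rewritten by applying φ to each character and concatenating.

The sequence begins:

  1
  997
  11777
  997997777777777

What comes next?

Replace each of the 15 characters of 997997777777777 in place — 1 1 777 1 1 777 777 777 777 777 777 777 777 777 777 — and concatenate.

1177711777777777777777777777777777777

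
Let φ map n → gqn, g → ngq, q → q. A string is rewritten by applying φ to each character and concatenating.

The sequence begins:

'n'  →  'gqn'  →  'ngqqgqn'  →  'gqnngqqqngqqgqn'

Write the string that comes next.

Rewriting the 15 symbols of gqnngqqqngqqgqn one by one yields ngq q gqn gqn ngq q q q gqn ngq q q ngq q gqn; concatenated:

ngqqgqngqnngqqqqgqnngqqqngqqgqn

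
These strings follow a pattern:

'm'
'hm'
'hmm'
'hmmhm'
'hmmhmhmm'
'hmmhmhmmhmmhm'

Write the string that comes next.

hmmhmhmmhmmhmhmmhmhmm

This is a Fibonacci-style word recurrence s(k) = s(k−1)·s(k−2): e.g. hm·m = hmm.
Continuing: hmmhmhmmhmmhm · hmmhmhmm gives term 7.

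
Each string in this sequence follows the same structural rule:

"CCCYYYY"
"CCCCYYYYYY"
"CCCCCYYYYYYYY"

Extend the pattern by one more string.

Term n consists of n+1 C's, followed by 2n Y's, where the shown terms are n = 2, 3, 4.
At n = 5 the blocks have lengths 6, 10.

CCCCCCYYYYYYYYYY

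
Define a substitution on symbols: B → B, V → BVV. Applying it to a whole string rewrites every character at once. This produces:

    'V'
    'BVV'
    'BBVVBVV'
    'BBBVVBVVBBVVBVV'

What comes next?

Rewriting the 15 symbols of BBBVVBVVBBVVBVV one by one yields B B B BVV BVV B BVV BVV B B BVV BVV B BVV BVV; concatenated:

BBBBVVBVVBBVVBVVBBBVVBVVBBVVBVV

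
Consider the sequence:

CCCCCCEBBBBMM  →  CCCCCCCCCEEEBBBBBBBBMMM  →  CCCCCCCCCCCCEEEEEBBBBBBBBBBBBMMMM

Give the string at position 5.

The n-th term is 3n+3 C's then 2n-1 E's then 4n B's then n+1 M's (n = 1, 2, …).
For term 5, n = 5, so the run lengths are 18, 9, 20, 6.

CCCCCCCCCCCCCCCCCCEEEEEEEEEBBBBBBBBBBBBBBBBBBBBMMMMMM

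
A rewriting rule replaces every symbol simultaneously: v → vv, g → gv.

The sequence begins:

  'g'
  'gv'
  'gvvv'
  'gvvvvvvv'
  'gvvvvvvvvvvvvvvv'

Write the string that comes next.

gvvvvvvvvvvvvvvvvvvvvvvvvvvvvvvv

Replace each of the 16 characters of gvvvvvvvvvvvvvvv in place — gv vv vv vv vv vv vv vv vv vv vv vv vv vv vv vv — and concatenate.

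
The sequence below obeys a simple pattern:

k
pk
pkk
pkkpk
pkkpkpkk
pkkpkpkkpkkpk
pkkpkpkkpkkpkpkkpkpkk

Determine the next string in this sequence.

pkkpkpkkpkkpkpkkpkpkkpkkpkpkkpkkpk

Each term (from the third on) is the previous term followed by the one before it: term 3 = pk·k = pkk.
Continuing: pkkpkpkkpkkpkpkkpkpkk · pkkpkpkkpkkpk gives term 8.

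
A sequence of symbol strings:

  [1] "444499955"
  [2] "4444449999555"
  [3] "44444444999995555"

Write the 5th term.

The n-th term is 2n 4's then n+1 9's then n 5's, where the shown terms are n = 2, 3, 4.
Setting n = 6 gives 12, 7, 6 characters in each block.

4444444444449999999555555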